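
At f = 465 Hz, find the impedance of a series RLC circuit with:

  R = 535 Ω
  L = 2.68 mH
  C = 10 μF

Step 1 — Angular frequency: ω = 2π·f = 2π·465 = 2922 rad/s.
Step 2 — Component impedances:
  R: Z = R = 535 Ω
  L: Z = jωL = j·2922·0.00268 = 0 + j7.83 Ω
  C: Z = 1/(jωC) = -j/(ω·C) = 0 - j34.23 Ω
Step 3 — Series combination: Z_total = R + L + C = 535 - j26.4 Ω = 535.7∠-2.8° Ω.

Z = 535 - j26.4 Ω = 535.7∠-2.8° Ω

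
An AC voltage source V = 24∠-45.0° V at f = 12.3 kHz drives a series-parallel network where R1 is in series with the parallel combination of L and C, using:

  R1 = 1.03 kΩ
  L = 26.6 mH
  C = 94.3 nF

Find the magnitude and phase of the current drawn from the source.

Step 1 — Angular frequency: ω = 2π·f = 2π·1.23e+04 = 7.728e+04 rad/s.
Step 2 — Component impedances:
  R1: Z = R = 1030 Ω
  L: Z = jωL = j·7.728e+04·0.0266 = 0 + j2056 Ω
  C: Z = 1/(jωC) = -j/(ω·C) = 0 - j137.2 Ω
Step 3 — Parallel branch: L || C = 1/(1/L + 1/C) = 0 - j147 Ω.
Step 4 — Series with R1: Z_total = R1 + (L || C) = 1030 - j147 Ω = 1040∠-8.1° Ω.
Step 5 — Source phasor: V = 24∠-45.0° V = 16.97 - j16.97 V.
Step 6 — Ohm's law: I = V / Z_total = (16.97 - j16.97) / (1030 - j147) = 0.01845 - j0.01384 A.
Step 7 — Convert to polar: |I| = 0.02307 A, ∠I = -36.9°.

I = 0.02307∠-36.9° A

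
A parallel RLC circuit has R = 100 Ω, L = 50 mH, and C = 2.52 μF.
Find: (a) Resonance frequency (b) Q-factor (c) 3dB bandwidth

Step 1 — Resonance: ω₀ = 1/√(LC) = 1/√(0.05·2.52e-06) = 2817 rad/s.
Step 2 — f₀ = ω₀/(2π) = 448.4 Hz.
Step 3 — Parallel Q: Q = R/(ω₀L) = 100/(2817·0.05) = 0.7099.
Step 4 — Bandwidth: Δω = ω₀/Q = 3968 rad/s; BW = Δω/(2π) = 631.6 Hz.

(a) f₀ = 448.4 Hz  (b) Q = 0.7099  (c) BW = 631.6 Hz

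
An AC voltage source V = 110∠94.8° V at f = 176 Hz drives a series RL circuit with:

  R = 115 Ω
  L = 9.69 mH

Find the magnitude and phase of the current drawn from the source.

Step 1 — Angular frequency: ω = 2π·f = 2π·176 = 1106 rad/s.
Step 2 — Component impedances:
  R: Z = R = 115 Ω
  L: Z = jωL = j·1106·0.00969 = 0 + j10.72 Ω
Step 3 — Series combination: Z_total = R + L = 115 + j10.72 Ω = 115.5∠5.3° Ω.
Step 4 — Source phasor: V = 110∠94.8° V = -9.205 + j109.6 V.
Step 5 — Ohm's law: I = V / Z_total = (-9.205 + j109.6) / (115 + j10.72) = 0.0087 + j0.9524 A.
Step 6 — Convert to polar: |I| = 0.9524 A, ∠I = 89.5°.

I = 0.9524∠89.5° A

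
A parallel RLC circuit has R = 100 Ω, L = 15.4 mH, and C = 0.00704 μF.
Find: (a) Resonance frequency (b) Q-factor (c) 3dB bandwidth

Step 1 — Resonance: ω₀ = 1/√(LC) = 1/√(0.0154·7.04e-09) = 9.604e+04 rad/s.
Step 2 — f₀ = ω₀/(2π) = 1.529e+04 Hz.
Step 3 — Parallel Q: Q = R/(ω₀L) = 100/(9.604e+04·0.0154) = 0.06761.
Step 4 — Bandwidth: Δω = ω₀/Q = 1.42e+06 rad/s; BW = Δω/(2π) = 2.261e+05 Hz.

(a) f₀ = 1.529e+04 Hz  (b) Q = 0.06761  (c) BW = 2.261e+05 Hz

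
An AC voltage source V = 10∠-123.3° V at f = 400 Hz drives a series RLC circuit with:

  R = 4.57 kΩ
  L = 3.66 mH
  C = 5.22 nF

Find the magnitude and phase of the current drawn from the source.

Step 1 — Angular frequency: ω = 2π·f = 2π·400 = 2513 rad/s.
Step 2 — Component impedances:
  R: Z = R = 4570 Ω
  L: Z = jωL = j·2513·0.00366 = 0 + j9.199 Ω
  C: Z = 1/(jωC) = -j/(ω·C) = 0 - j7.622e+04 Ω
Step 3 — Series combination: Z_total = R + L + C = 4570 - j7.621e+04 Ω = 7.635e+04∠-86.6° Ω.
Step 4 — Source phasor: V = 10∠-123.3° V = -5.49 - j8.358 V.
Step 5 — Ohm's law: I = V / Z_total = (-5.49 - j8.358) / (4570 - j7.621e+04) = 0.000105 - j7.833e-05 A.
Step 6 — Convert to polar: |I| = 0.000131 A, ∠I = -36.7°.

I = 0.000131∠-36.7° A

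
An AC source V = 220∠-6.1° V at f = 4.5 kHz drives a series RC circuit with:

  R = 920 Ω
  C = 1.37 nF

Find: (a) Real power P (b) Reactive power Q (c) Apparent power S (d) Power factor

Step 1 — Angular frequency: ω = 2π·f = 2π·4500 = 2.827e+04 rad/s.
Step 2 — Component impedances:
  R: Z = R = 920 Ω
  C: Z = 1/(jωC) = -j/(ω·C) = 0 - j2.582e+04 Ω
Step 3 — Series combination: Z_total = R + C = 920 - j2.582e+04 Ω = 2.583e+04∠-88.0° Ω.
Step 4 — Source phasor: V = 220∠-6.1° V = 218.8 - j23.38 V.
Step 5 — Current: I = V / Z = 0.001206 + j0.008431 A = 0.008516∠81.9° A.
Step 6 — Complex power: S = V·I* = 0.06673 - j1.872 VA.
Step 7 — Real power: P = Re(S) = 0.06673 W.
Step 8 — Reactive power: Q = Im(S) = -1.872 VAR.
Step 9 — Apparent power: |S| = 1.874 VA.
Step 10 — Power factor: PF = P/|S| = 0.03561 (leading).

(a) P = 0.06673 W  (b) Q = -1.872 VAR  (c) S = 1.874 VA  (d) PF = 0.03561 (leading)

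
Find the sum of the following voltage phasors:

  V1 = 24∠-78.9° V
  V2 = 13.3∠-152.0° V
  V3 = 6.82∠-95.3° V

Step 1 — Convert each phasor to rectangular form:
  V1 = 24·(cos(-78.9°) + j·sin(-78.9°)) = 4.621 - j23.55 V
  V2 = 13.3·(cos(-152.0°) + j·sin(-152.0°)) = -11.74 - j6.244 V
  V3 = 6.82·(cos(-95.3°) + j·sin(-95.3°)) = -0.63 - j6.791 V
Step 2 — Sum components: V_total = -7.753 - j36.59 V.
Step 3 — Convert to polar: |V_total| = 37.4 V, ∠V_total = -102.0°.

V_total = 37.4∠-102.0° V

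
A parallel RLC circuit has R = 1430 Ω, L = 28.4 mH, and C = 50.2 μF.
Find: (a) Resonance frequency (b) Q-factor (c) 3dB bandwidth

Step 1 — Resonance: ω₀ = 1/√(LC) = 1/√(0.0284·5.02e-05) = 837.5 rad/s.
Step 2 — f₀ = ω₀/(2π) = 133.3 Hz.
Step 3 — Parallel Q: Q = R/(ω₀L) = 1430/(837.5·0.0284) = 60.12.
Step 4 — Bandwidth: Δω = ω₀/Q = 13.93 rad/s; BW = Δω/(2π) = 2.217 Hz.

(a) f₀ = 133.3 Hz  (b) Q = 60.12  (c) BW = 2.217 Hz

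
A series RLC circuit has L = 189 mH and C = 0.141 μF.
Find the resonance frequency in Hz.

Step 1 — Resonance condition Im(Z)=0 gives ω₀ = 1/√(LC).
Step 2 — ω₀ = 1/√(0.189·1.41e-07) = 6126 rad/s.
Step 3 — f₀ = ω₀/(2π) = 974.9 Hz.

f₀ = 974.9 Hz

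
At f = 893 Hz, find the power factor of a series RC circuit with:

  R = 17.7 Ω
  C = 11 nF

Step 1 — Angular frequency: ω = 2π·f = 2π·893 = 5611 rad/s.
Step 2 — Component impedances:
  R: Z = R = 17.7 Ω
  C: Z = 1/(jωC) = -j/(ω·C) = 0 - j1.62e+04 Ω
Step 3 — Series combination: Z_total = R + C = 17.7 - j1.62e+04 Ω = 1.62e+04∠-89.9° Ω.
Step 4 — Power factor: PF = cos(φ) = Re(Z)/|Z| = 17.7/16202 = 0.001092.
Step 5 — Type: Im(Z) = -1.62e+04 ⇒ leading (phase φ = -89.9°).

PF = 0.001092 (leading, φ = -89.9°)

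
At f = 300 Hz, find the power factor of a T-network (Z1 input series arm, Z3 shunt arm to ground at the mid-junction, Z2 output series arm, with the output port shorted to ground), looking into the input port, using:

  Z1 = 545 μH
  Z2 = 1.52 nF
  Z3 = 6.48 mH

Step 1 — Angular frequency: ω = 2π·f = 2π·300 = 1885 rad/s.
Step 2 — Component impedances:
  Z1: Z = jωL = j·1885·0.000545 = 0 + j1.027 Ω
  Z2: Z = 1/(jωC) = -j/(ω·C) = 0 - j3.49e+05 Ω
  Z3: Z = jωL = j·1885·0.00648 = 0 + j12.21 Ω
Step 3 — With the output port shorted to ground, the output series arm Z2 runs from the junction to ground; the shunt arm Z3 also runs from the junction to ground. They appear in parallel: Z3 || Z2 = 0 + j12.21 Ω.
Step 4 — Series with input arm Z1: Z_in = Z1 + (Z3 || Z2) = 0 + j13.24 Ω = 13.24∠90.0° Ω.
Step 5 — Power factor: PF = cos(φ) = Re(Z)/|Z| = 0/13.24 = 0.
Step 6 — Type: Im(Z) = 13.24 ⇒ lagging (phase φ = 90.0°).

PF = 0 (lagging, φ = 90.0°)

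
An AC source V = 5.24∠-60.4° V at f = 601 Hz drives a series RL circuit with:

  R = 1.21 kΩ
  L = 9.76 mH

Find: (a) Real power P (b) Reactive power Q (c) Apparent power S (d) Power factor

Step 1 — Angular frequency: ω = 2π·f = 2π·601 = 3776 rad/s.
Step 2 — Component impedances:
  R: Z = R = 1210 Ω
  L: Z = jωL = j·3776·0.00976 = 0 + j36.86 Ω
Step 3 — Series combination: Z_total = R + L = 1210 + j36.86 Ω = 1211∠1.7° Ω.
Step 4 — Source phasor: V = 5.24∠-60.4° V = 2.588 - j4.556 V.
Step 5 — Current: I = V / Z = 0.002022 - j0.003827 A = 0.004329∠-62.1° A.
Step 6 — Complex power: S = V·I* = 0.02267 + j0.0006905 VA.
Step 7 — Real power: P = Re(S) = 0.02267 W.
Step 8 — Reactive power: Q = Im(S) = 0.0006905 VAR.
Step 9 — Apparent power: |S| = 0.02268 VA.
Step 10 — Power factor: PF = P/|S| = 0.9995 (lagging).

(a) P = 0.02267 W  (b) Q = 0.0006905 VAR  (c) S = 0.02268 VA  (d) PF = 0.9995 (lagging)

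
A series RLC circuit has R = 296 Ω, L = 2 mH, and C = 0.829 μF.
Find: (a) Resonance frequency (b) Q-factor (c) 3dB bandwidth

Step 1 — Resonance: ω₀ = 1/√(LC) = 1/√(0.002·8.29e-07) = 2.456e+04 rad/s.
Step 2 — f₀ = ω₀/(2π) = 3909 Hz.
Step 3 — Series Q: Q = ω₀L/R = 2.456e+04·0.002/296 = 0.1659.
Step 4 — Bandwidth: Δω = ω₀/Q = 1.48e+05 rad/s; BW = Δω/(2π) = 2.355e+04 Hz.

(a) f₀ = 3909 Hz  (b) Q = 0.1659  (c) BW = 2.355e+04 Hz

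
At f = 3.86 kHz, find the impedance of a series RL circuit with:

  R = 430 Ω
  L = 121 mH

Step 1 — Angular frequency: ω = 2π·f = 2π·3860 = 2.425e+04 rad/s.
Step 2 — Component impedances:
  R: Z = R = 430 Ω
  L: Z = jωL = j·2.425e+04·0.121 = 0 + j2935 Ω
Step 3 — Series combination: Z_total = R + L = 430 + j2935 Ω = 2966∠81.7° Ω.

Z = 430 + j2935 Ω = 2966∠81.7° Ω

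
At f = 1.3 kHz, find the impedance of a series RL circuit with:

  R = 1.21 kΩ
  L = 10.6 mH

Step 1 — Angular frequency: ω = 2π·f = 2π·1300 = 8168 rad/s.
Step 2 — Component impedances:
  R: Z = R = 1210 Ω
  L: Z = jωL = j·8168·0.0106 = 0 + j86.58 Ω
Step 3 — Series combination: Z_total = R + L = 1210 + j86.58 Ω = 1213∠4.1° Ω.

Z = 1210 + j86.58 Ω = 1213∠4.1° Ω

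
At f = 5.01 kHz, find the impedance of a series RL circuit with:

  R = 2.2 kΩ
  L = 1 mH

Step 1 — Angular frequency: ω = 2π·f = 2π·5010 = 3.148e+04 rad/s.
Step 2 — Component impedances:
  R: Z = R = 2200 Ω
  L: Z = jωL = j·3.148e+04·0.001 = 0 + j31.48 Ω
Step 3 — Series combination: Z_total = R + L = 2200 + j31.48 Ω = 2200∠0.8° Ω.

Z = 2200 + j31.48 Ω = 2200∠0.8° Ω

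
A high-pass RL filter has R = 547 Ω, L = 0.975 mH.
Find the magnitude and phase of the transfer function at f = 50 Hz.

Step 1 — Angular frequency: ω = 2π·50 = 314.2 rad/s.
Step 2 — Transfer function: H(jω) = jωL/(R + jωL).
Step 3 — Numerator jωL = j·0.3063; denominator R + jωL = 547 + j0.3063.
Step 4 — H = 3.136e-07 + j0.00056.
Step 5 — Magnitude: |H| = 0.00056 (-65.0 dB); phase: φ = 90.0°.

|H| = 0.00056 (-65.0 dB), φ = 90.0°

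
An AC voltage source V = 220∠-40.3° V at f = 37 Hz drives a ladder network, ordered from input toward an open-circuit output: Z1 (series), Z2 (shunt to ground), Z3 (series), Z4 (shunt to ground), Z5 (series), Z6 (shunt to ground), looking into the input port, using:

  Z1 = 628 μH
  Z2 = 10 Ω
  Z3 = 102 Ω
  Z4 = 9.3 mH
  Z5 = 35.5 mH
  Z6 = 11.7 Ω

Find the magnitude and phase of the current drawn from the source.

Step 1 — Angular frequency: ω = 2π·f = 2π·37 = 232.5 rad/s.
Step 2 — Component impedances:
  Z1: Z = jωL = j·232.5·0.000628 = 0 + j0.146 Ω
  Z2: Z = R = 10 Ω
  Z3: Z = R = 102 Ω
  Z4: Z = jωL = j·232.5·0.0093 = 0 + j2.162 Ω
  Z5: Z = jωL = j·232.5·0.0355 = 0 + j8.253 Ω
  Z6: Z = R = 11.7 Ω
Step 3 — Ladder network (open output): work backward from the far end, alternating series and parallel combinations. Z_in = 9.109 + j0.1616 Ω = 9.111∠1.0° Ω.
Step 4 — Source phasor: V = 220∠-40.3° V = 167.8 - j142.3 V.
Step 5 — Ohm's law: I = V / Z_total = (167.8 - j142.3) / (9.109 + j0.1616) = 18.14 - j15.94 A.
Step 6 — Convert to polar: |I| = 24.15 A, ∠I = -41.3°.

I = 24.15∠-41.3° A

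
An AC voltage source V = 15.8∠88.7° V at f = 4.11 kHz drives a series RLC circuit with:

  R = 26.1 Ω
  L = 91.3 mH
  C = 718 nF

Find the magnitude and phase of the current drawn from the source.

Step 1 — Angular frequency: ω = 2π·f = 2π·4110 = 2.582e+04 rad/s.
Step 2 — Component impedances:
  R: Z = R = 26.1 Ω
  L: Z = jωL = j·2.582e+04·0.0913 = 0 + j2358 Ω
  C: Z = 1/(jωC) = -j/(ω·C) = 0 - j53.93 Ω
Step 3 — Series combination: Z_total = R + L + C = 26.1 + j2304 Ω = 2304∠89.4° Ω.
Step 4 — Source phasor: V = 15.8∠88.7° V = 0.3585 + j15.8 V.
Step 5 — Ohm's law: I = V / Z_total = (0.3585 + j15.8) / (26.1 + j2304) = 0.006857 - j7.791e-05 A.
Step 6 — Convert to polar: |I| = 0.006858 A, ∠I = -0.7°.

I = 0.006858∠-0.7° A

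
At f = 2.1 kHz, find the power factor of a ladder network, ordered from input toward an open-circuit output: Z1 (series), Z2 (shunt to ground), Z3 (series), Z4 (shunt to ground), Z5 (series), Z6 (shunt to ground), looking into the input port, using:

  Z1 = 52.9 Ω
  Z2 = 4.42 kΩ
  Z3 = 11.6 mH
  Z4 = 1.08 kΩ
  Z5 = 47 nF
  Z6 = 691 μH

Step 1 — Angular frequency: ω = 2π·f = 2π·2100 = 1.319e+04 rad/s.
Step 2 — Component impedances:
  Z1: Z = R = 52.9 Ω
  Z2: Z = R = 4420 Ω
  Z3: Z = jωL = j·1.319e+04·0.0116 = 0 + j153.1 Ω
  Z4: Z = R = 1080 Ω
  Z5: Z = 1/(jωC) = -j/(ω·C) = 0 - j1613 Ω
  Z6: Z = jωL = j·1.319e+04·0.000691 = 0 + j9.118 Ω
Step 3 — Ladder network (open output): work backward from the far end, alternating series and parallel combinations. Z_in = 706 - j253.4 Ω = 750.1∠-19.7° Ω.
Step 4 — Power factor: PF = cos(φ) = Re(Z)/|Z| = 706/750.1 = 0.9412.
Step 5 — Type: Im(Z) = -253.4 ⇒ leading (phase φ = -19.7°).

PF = 0.9412 (leading, φ = -19.7°)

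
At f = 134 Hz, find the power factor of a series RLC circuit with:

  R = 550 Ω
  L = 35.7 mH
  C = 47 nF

Step 1 — Angular frequency: ω = 2π·f = 2π·134 = 841.9 rad/s.
Step 2 — Component impedances:
  R: Z = R = 550 Ω
  L: Z = jωL = j·841.9·0.0357 = 0 + j30.06 Ω
  C: Z = 1/(jωC) = -j/(ω·C) = 0 - j2.527e+04 Ω
Step 3 — Series combination: Z_total = R + L + C = 550 - j2.524e+04 Ω = 2.525e+04∠-88.8° Ω.
Step 4 — Power factor: PF = cos(φ) = Re(Z)/|Z| = 550/25246.6 = 0.02179.
Step 5 — Type: Im(Z) = -2.524e+04 ⇒ leading (phase φ = -88.8°).

PF = 0.02179 (leading, φ = -88.8°)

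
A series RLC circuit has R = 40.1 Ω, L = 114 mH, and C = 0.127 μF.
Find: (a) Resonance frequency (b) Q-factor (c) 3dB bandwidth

Step 1 — Resonance: ω₀ = 1/√(LC) = 1/√(0.114·1.27e-07) = 8311 rad/s.
Step 2 — f₀ = ω₀/(2π) = 1323 Hz.
Step 3 — Series Q: Q = ω₀L/R = 8311·0.114/40.1 = 23.63.
Step 4 — Bandwidth: Δω = ω₀/Q = 351.8 rad/s; BW = Δω/(2π) = 55.98 Hz.

(a) f₀ = 1323 Hz  (b) Q = 23.63  (c) BW = 55.98 Hz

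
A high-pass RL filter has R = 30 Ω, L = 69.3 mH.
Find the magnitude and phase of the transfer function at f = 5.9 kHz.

Step 1 — Angular frequency: ω = 2π·5900 = 3.707e+04 rad/s.
Step 2 — Transfer function: H(jω) = jωL/(R + jωL).
Step 3 — Numerator jωL = j·2569; denominator R + jωL = 30 + j2569.
Step 4 — H = 0.9999 + j0.01168.
Step 5 — Magnitude: |H| = 0.9999 (-0.0 dB); phase: φ = 0.7°.

|H| = 0.9999 (-0.0 dB), φ = 0.7°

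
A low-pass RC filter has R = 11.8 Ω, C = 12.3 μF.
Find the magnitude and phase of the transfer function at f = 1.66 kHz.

Step 1 — Angular frequency: ω = 2π·1660 = 1.043e+04 rad/s.
Step 2 — Transfer function: H(jω) = 1/(1 + jωRC).
Step 3 — Denominator: 1 + jωRC = 1 + j·1.043e+04·11.8·1.23e-05 = 1 + j1.514.
Step 4 — H = 0.3038 - j0.4599.
Step 5 — Magnitude: |H| = 0.5512 (-5.2 dB); phase: φ = -56.6°.

|H| = 0.5512 (-5.2 dB), φ = -56.6°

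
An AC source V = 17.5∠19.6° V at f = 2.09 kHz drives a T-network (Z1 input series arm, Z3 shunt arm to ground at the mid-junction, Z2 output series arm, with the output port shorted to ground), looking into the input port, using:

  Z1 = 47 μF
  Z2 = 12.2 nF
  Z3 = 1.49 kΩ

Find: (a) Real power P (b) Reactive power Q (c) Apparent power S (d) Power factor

Step 1 — Angular frequency: ω = 2π·f = 2π·2090 = 1.313e+04 rad/s.
Step 2 — Component impedances:
  Z1: Z = 1/(jωC) = -j/(ω·C) = 0 - j1.62 Ω
  Z2: Z = 1/(jωC) = -j/(ω·C) = 0 - j6242 Ω
  Z3: Z = R = 1490 Ω
Step 3 — With the output port shorted to ground, the output series arm Z2 runs from the junction to ground; the shunt arm Z3 also runs from the junction to ground. They appear in parallel: Z3 || Z2 = 1410 - j336.5 Ω.
Step 4 — Series with input arm Z1: Z_in = Z1 + (Z3 || Z2) = 1410 - j338.1 Ω = 1450∠-13.5° Ω.
Step 5 — Source phasor: V = 17.5∠19.6° V = 16.49 + j5.87 V.
Step 6 — Current: I = V / Z = 0.01011 + j0.00659 A = 0.01207∠33.1° A.
Step 7 — Complex power: S = V·I* = 0.2054 - j0.04927 VA.
Step 8 — Real power: P = Re(S) = 0.2054 W.
Step 9 — Reactive power: Q = Im(S) = -0.04927 VAR.
Step 10 — Apparent power: |S| = 0.2113 VA.
Step 11 — Power factor: PF = P/|S| = 0.9724 (leading).

(a) P = 0.2054 W  (b) Q = -0.04927 VAR  (c) S = 0.2113 VA  (d) PF = 0.9724 (leading)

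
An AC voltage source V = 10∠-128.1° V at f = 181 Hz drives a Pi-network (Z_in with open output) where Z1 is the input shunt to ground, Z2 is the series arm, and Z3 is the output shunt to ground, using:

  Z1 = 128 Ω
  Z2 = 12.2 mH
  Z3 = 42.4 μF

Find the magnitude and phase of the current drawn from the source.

Step 1 — Angular frequency: ω = 2π·f = 2π·181 = 1137 rad/s.
Step 2 — Component impedances:
  Z1: Z = R = 128 Ω
  Z2: Z = jωL = j·1137·0.0122 = 0 + j13.87 Ω
  Z3: Z = 1/(jωC) = -j/(ω·C) = 0 - j20.74 Ω
Step 3 — With open output, the series arm Z2 and the output shunt Z3 appear in series to ground: Z2 + Z3 = 0 - j6.864 Ω.
Step 4 — Parallel with input shunt Z1: Z_in = Z1 || (Z2 + Z3) = 0.367 - j6.844 Ω = 6.854∠-86.9° Ω.
Step 5 — Source phasor: V = 10∠-128.1° V = -6.17 - j7.869 V.
Step 6 — Ohm's law: I = V / Z_total = (-6.17 - j7.869) / (0.367 - j6.844) = 1.098 - j0.9604 A.
Step 7 — Convert to polar: |I| = 1.459 A, ∠I = -41.2°.

I = 1.459∠-41.2° A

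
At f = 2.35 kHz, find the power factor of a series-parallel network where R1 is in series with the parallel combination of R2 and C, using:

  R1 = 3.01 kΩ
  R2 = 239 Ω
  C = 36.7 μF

Step 1 — Angular frequency: ω = 2π·f = 2π·2350 = 1.477e+04 rad/s.
Step 2 — Component impedances:
  R1: Z = R = 3010 Ω
  R2: Z = R = 239 Ω
  C: Z = 1/(jωC) = -j/(ω·C) = 0 - j1.845 Ω
Step 3 — Parallel branch: R2 || C = 1/(1/R2 + 1/C) = 0.01425 - j1.845 Ω.
Step 4 — Series with R1: Z_total = R1 + (R2 || C) = 3010 - j1.845 Ω = 3010∠-0.0° Ω.
Step 5 — Power factor: PF = cos(φ) = Re(Z)/|Z| = 3010/3010 = 1.
Step 6 — Type: Im(Z) = -1.845 ⇒ leading (phase φ = -0.0°).

PF = 1 (leading, φ = -0.0°)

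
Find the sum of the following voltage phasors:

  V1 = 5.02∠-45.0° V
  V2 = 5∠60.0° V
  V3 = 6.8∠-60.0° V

Step 1 — Convert each phasor to rectangular form:
  V1 = 5.02·(cos(-45.0°) + j·sin(-45.0°)) = 3.55 - j3.55 V
  V2 = 5·(cos(60.0°) + j·sin(60.0°)) = 2.5 + j4.33 V
  V3 = 6.8·(cos(-60.0°) + j·sin(-60.0°)) = 3.4 - j5.889 V
Step 2 — Sum components: V_total = 9.45 - j5.109 V.
Step 3 — Convert to polar: |V_total| = 10.74 V, ∠V_total = -28.4°.

V_total = 10.74∠-28.4° V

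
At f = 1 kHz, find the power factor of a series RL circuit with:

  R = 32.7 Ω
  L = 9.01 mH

Step 1 — Angular frequency: ω = 2π·f = 2π·1000 = 6283 rad/s.
Step 2 — Component impedances:
  R: Z = R = 32.7 Ω
  L: Z = jωL = j·6283·0.00901 = 0 + j56.61 Ω
Step 3 — Series combination: Z_total = R + L = 32.7 + j56.61 Ω = 65.38∠60.0° Ω.
Step 4 — Power factor: PF = cos(φ) = Re(Z)/|Z| = 32.7/65.38 = 0.5002.
Step 5 — Type: Im(Z) = 56.61 ⇒ lagging (phase φ = 60.0°).

PF = 0.5002 (lagging, φ = 60.0°)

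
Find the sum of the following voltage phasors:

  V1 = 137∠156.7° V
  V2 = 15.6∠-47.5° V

Step 1 — Convert each phasor to rectangular form:
  V1 = 137·(cos(156.7°) + j·sin(156.7°)) = -125.8 + j54.19 V
  V2 = 15.6·(cos(-47.5°) + j·sin(-47.5°)) = 10.54 - j11.5 V
Step 2 — Sum components: V_total = -115.3 + j42.69 V.
Step 3 — Convert to polar: |V_total| = 122.9 V, ∠V_total = 159.7°.

V_total = 122.9∠159.7° V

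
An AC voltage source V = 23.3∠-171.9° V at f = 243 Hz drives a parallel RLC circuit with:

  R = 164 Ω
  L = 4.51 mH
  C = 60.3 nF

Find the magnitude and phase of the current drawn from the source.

Step 1 — Angular frequency: ω = 2π·f = 2π·243 = 1527 rad/s.
Step 2 — Component impedances:
  R: Z = R = 164 Ω
  L: Z = jωL = j·1527·0.00451 = 0 + j6.886 Ω
  C: Z = 1/(jωC) = -j/(ω·C) = 0 - j1.086e+04 Ω
Step 3 — Parallel combination: 1/Z_total = 1/R + 1/L + 1/C; Z_total = 0.289 + j6.878 Ω = 6.884∠87.6° Ω.
Step 4 — Source phasor: V = 23.3∠-171.9° V = -23.07 - j3.283 V.
Step 5 — Ohm's law: I = V / Z_total = (-23.07 - j3.283) / (0.289 + j6.878) = -0.6171 + j3.328 A.
Step 6 — Convert to polar: |I| = 3.385 A, ∠I = 100.5°.

I = 3.385∠100.5° A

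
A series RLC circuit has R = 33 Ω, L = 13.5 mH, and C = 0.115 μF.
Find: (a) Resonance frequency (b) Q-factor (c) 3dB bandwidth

Step 1 — Resonance: ω₀ = 1/√(LC) = 1/√(0.0135·1.15e-07) = 2.538e+04 rad/s.
Step 2 — f₀ = ω₀/(2π) = 4039 Hz.
Step 3 — Series Q: Q = ω₀L/R = 2.538e+04·0.0135/33 = 10.38.
Step 4 — Bandwidth: Δω = ω₀/Q = 2444 rad/s; BW = Δω/(2π) = 389 Hz.

(a) f₀ = 4039 Hz  (b) Q = 10.38  (c) BW = 389 Hz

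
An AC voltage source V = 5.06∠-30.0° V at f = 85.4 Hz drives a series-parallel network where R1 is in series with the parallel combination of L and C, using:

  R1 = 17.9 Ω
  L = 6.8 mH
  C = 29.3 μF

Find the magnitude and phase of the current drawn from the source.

Step 1 — Angular frequency: ω = 2π·f = 2π·85.4 = 536.6 rad/s.
Step 2 — Component impedances:
  R1: Z = R = 17.9 Ω
  L: Z = jωL = j·536.6·0.0068 = 0 + j3.649 Ω
  C: Z = 1/(jωC) = -j/(ω·C) = 0 - j63.61 Ω
Step 3 — Parallel branch: L || C = 1/(1/L + 1/C) = 0 + j3.871 Ω.
Step 4 — Series with R1: Z_total = R1 + (L || C) = 17.9 + j3.871 Ω = 18.31∠12.2° Ω.
Step 5 — Source phasor: V = 5.06∠-30.0° V = 4.382 - j2.53 V.
Step 6 — Ohm's law: I = V / Z_total = (4.382 - j2.53) / (17.9 + j3.871) = 0.2047 - j0.1856 A.
Step 7 — Convert to polar: |I| = 0.2763 A, ∠I = -42.2°.

I = 0.2763∠-42.2° A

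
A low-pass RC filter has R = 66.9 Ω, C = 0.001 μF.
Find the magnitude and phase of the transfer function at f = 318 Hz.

Step 1 — Angular frequency: ω = 2π·318 = 1998 rad/s.
Step 2 — Transfer function: H(jω) = 1/(1 + jωRC).
Step 3 — Denominator: 1 + jωRC = 1 + j·1998·66.9·1e-09 = 1 + j0.0001337.
Step 4 — H = 1 - j0.0001337.
Step 5 — Magnitude: |H| = 1 (-0.0 dB); phase: φ = -0.0°.

|H| = 1 (-0.0 dB), φ = -0.0°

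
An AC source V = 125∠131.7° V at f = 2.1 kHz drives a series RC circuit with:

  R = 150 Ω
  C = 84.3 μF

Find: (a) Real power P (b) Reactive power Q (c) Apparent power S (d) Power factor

Step 1 — Angular frequency: ω = 2π·f = 2π·2100 = 1.319e+04 rad/s.
Step 2 — Component impedances:
  R: Z = R = 150 Ω
  C: Z = 1/(jωC) = -j/(ω·C) = 0 - j0.899 Ω
Step 3 — Series combination: Z_total = R + C = 150 - j0.899 Ω = 150∠-0.3° Ω.
Step 4 — Source phasor: V = 125∠131.7° V = -83.15 + j93.33 V.
Step 5 — Current: I = V / Z = -0.5581 + j0.6189 A = 0.8333∠132.0° A.
Step 6 — Complex power: S = V·I* = 104.2 - j0.6243 VA.
Step 7 — Real power: P = Re(S) = 104.2 W.
Step 8 — Reactive power: Q = Im(S) = -0.6243 VAR.
Step 9 — Apparent power: |S| = 104.2 VA.
Step 10 — Power factor: PF = P/|S| = 1 (leading).

(a) P = 104.2 W  (b) Q = -0.6243 VAR  (c) S = 104.2 VA  (d) PF = 1 (leading)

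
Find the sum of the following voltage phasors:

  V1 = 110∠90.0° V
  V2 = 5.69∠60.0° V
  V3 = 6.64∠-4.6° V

Step 1 — Convert each phasor to rectangular form:
  V1 = 110·(cos(90.0°) + j·sin(90.0°)) = 0 + j110 V
  V2 = 5.69·(cos(60.0°) + j·sin(60.0°)) = 2.845 + j4.928 V
  V3 = 6.64·(cos(-4.6°) + j·sin(-4.6°)) = 6.619 - j0.5325 V
Step 2 — Sum components: V_total = 9.464 + j114.4 V.
Step 3 — Convert to polar: |V_total| = 114.8 V, ∠V_total = 85.3°.

V_total = 114.8∠85.3° V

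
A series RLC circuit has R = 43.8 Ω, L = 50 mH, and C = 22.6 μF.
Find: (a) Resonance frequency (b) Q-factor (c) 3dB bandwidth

Step 1 — Resonance: ω₀ = 1/√(LC) = 1/√(0.05·2.26e-05) = 940.7 rad/s.
Step 2 — f₀ = ω₀/(2π) = 149.7 Hz.
Step 3 — Series Q: Q = ω₀L/R = 940.7·0.05/43.8 = 1.074.
Step 4 — Bandwidth: Δω = ω₀/Q = 876 rad/s; BW = Δω/(2π) = 139.4 Hz.

(a) f₀ = 149.7 Hz  (b) Q = 1.074  (c) BW = 139.4 Hz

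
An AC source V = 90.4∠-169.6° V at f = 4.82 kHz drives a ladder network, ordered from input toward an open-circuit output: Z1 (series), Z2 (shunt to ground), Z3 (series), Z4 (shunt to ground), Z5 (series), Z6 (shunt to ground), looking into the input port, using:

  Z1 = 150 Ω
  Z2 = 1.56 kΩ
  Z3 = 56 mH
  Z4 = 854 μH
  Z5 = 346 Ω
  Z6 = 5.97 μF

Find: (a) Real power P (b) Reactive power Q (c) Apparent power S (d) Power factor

Step 1 — Angular frequency: ω = 2π·f = 2π·4820 = 3.028e+04 rad/s.
Step 2 — Component impedances:
  Z1: Z = R = 150 Ω
  Z2: Z = R = 1560 Ω
  Z3: Z = jωL = j·3.028e+04·0.056 = 0 + j1696 Ω
  Z4: Z = jωL = j·3.028e+04·0.000854 = 0 + j25.86 Ω
  Z5: Z = R = 346 Ω
  Z6: Z = 1/(jωC) = -j/(ω·C) = 0 - j5.531 Ω
Step 3 — Ladder network (open output): work backward from the far end, alternating series and parallel combinations. Z_in = 1007 + j775.4 Ω = 1271∠37.6° Ω.
Step 4 — Source phasor: V = 90.4∠-169.6° V = -88.91 - j16.32 V.
Step 5 — Current: I = V / Z = -0.06328 + j0.03253 A = 0.07115∠152.8° A.
Step 6 — Complex power: S = V·I* = 5.095 + j3.925 VA.
Step 7 — Real power: P = Re(S) = 5.095 W.
Step 8 — Reactive power: Q = Im(S) = 3.925 VAR.
Step 9 — Apparent power: |S| = 6.432 VA.
Step 10 — Power factor: PF = P/|S| = 0.7922 (lagging).

(a) P = 5.095 W  (b) Q = 3.925 VAR  (c) S = 6.432 VA  (d) PF = 0.7922 (lagging)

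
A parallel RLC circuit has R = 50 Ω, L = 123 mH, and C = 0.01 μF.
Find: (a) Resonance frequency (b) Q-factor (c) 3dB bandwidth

Step 1 — Resonance: ω₀ = 1/√(LC) = 1/√(0.123·1e-08) = 2.851e+04 rad/s.
Step 2 — f₀ = ω₀/(2π) = 4538 Hz.
Step 3 — Parallel Q: Q = R/(ω₀L) = 50/(2.851e+04·0.123) = 0.01426.
Step 4 — Bandwidth: Δω = ω₀/Q = 2e+06 rad/s; BW = Δω/(2π) = 3.183e+05 Hz.

(a) f₀ = 4538 Hz  (b) Q = 0.01426  (c) BW = 3.183e+05 Hz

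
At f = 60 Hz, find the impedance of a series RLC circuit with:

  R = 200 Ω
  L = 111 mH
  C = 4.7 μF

Step 1 — Angular frequency: ω = 2π·f = 2π·60 = 377 rad/s.
Step 2 — Component impedances:
  R: Z = R = 200 Ω
  L: Z = jωL = j·377·0.111 = 0 + j41.85 Ω
  C: Z = 1/(jωC) = -j/(ω·C) = 0 - j564.4 Ω
Step 3 — Series combination: Z_total = R + L + C = 200 - j522.5 Ω = 559.5∠-69.1° Ω.

Z = 200 - j522.5 Ω = 559.5∠-69.1° Ω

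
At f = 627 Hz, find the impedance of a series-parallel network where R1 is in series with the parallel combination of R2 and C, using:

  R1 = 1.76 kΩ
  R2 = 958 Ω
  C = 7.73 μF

Step 1 — Angular frequency: ω = 2π·f = 2π·627 = 3940 rad/s.
Step 2 — Component impedances:
  R1: Z = R = 1760 Ω
  R2: Z = R = 958 Ω
  C: Z = 1/(jωC) = -j/(ω·C) = 0 - j32.84 Ω
Step 3 — Parallel branch: R2 || C = 1/(1/R2 + 1/C) = 1.124 - j32.8 Ω.
Step 4 — Series with R1: Z_total = R1 + (R2 || C) = 1761 - j32.8 Ω = 1761∠-1.1° Ω.

Z = 1761 - j32.8 Ω = 1761∠-1.1° Ω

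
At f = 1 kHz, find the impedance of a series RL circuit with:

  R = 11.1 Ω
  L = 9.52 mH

Step 1 — Angular frequency: ω = 2π·f = 2π·1000 = 6283 rad/s.
Step 2 — Component impedances:
  R: Z = R = 11.1 Ω
  L: Z = jωL = j·6283·0.00952 = 0 + j59.82 Ω
Step 3 — Series combination: Z_total = R + L = 11.1 + j59.82 Ω = 60.84∠79.5° Ω.

Z = 11.1 + j59.82 Ω = 60.84∠79.5° Ω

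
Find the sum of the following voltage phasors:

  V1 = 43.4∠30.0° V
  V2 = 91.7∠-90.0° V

Step 1 — Convert each phasor to rectangular form:
  V1 = 43.4·(cos(30.0°) + j·sin(30.0°)) = 37.59 + j21.7 V
  V2 = 91.7·(cos(-90.0°) + j·sin(-90.0°)) = 0 - j91.7 V
Step 2 — Sum components: V_total = 37.59 - j70 V.
Step 3 — Convert to polar: |V_total| = 79.45 V, ∠V_total = -61.8°.

V_total = 79.45∠-61.8° V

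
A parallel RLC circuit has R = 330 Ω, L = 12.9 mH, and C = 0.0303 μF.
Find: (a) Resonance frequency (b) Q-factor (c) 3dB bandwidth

Step 1 — Resonance: ω₀ = 1/√(LC) = 1/√(0.0129·3.03e-08) = 5.058e+04 rad/s.
Step 2 — f₀ = ω₀/(2π) = 8050 Hz.
Step 3 — Parallel Q: Q = R/(ω₀L) = 330/(5.058e+04·0.0129) = 0.5058.
Step 4 — Bandwidth: Δω = ω₀/Q = 1e+05 rad/s; BW = Δω/(2π) = 1.592e+04 Hz.

(a) f₀ = 8050 Hz  (b) Q = 0.5058  (c) BW = 1.592e+04 Hz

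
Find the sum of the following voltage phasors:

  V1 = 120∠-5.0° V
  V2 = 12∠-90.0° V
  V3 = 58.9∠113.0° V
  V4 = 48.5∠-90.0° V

Step 1 — Convert each phasor to rectangular form:
  V1 = 120·(cos(-5.0°) + j·sin(-5.0°)) = 119.5 - j10.46 V
  V2 = 12·(cos(-90.0°) + j·sin(-90.0°)) = 0 - j12 V
  V3 = 58.9·(cos(113.0°) + j·sin(113.0°)) = -23.01 + j54.22 V
  V4 = 48.5·(cos(-90.0°) + j·sin(-90.0°)) = 0 - j48.5 V
Step 2 — Sum components: V_total = 96.53 - j16.74 V.
Step 3 — Convert to polar: |V_total| = 97.97 V, ∠V_total = -9.8°.

V_total = 97.97∠-9.8° V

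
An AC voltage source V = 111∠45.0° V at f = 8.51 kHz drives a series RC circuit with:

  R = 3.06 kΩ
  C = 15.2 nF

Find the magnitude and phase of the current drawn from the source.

Step 1 — Angular frequency: ω = 2π·f = 2π·8510 = 5.347e+04 rad/s.
Step 2 — Component impedances:
  R: Z = R = 3060 Ω
  C: Z = 1/(jωC) = -j/(ω·C) = 0 - j1230 Ω
Step 3 — Series combination: Z_total = R + C = 3060 - j1230 Ω = 3298∠-21.9° Ω.
Step 4 — Source phasor: V = 111∠45.0° V = 78.49 + j78.49 V.
Step 5 — Ohm's law: I = V / Z_total = (78.49 + j78.49) / (3060 - j1230) = 0.0132 + j0.03096 A.
Step 6 — Convert to polar: |I| = 0.03366 A, ∠I = 66.9°.

I = 0.03366∠66.9° A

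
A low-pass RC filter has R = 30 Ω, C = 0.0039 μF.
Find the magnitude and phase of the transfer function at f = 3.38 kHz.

Step 1 — Angular frequency: ω = 2π·3380 = 2.124e+04 rad/s.
Step 2 — Transfer function: H(jω) = 1/(1 + jωRC).
Step 3 — Denominator: 1 + jωRC = 1 + j·2.124e+04·30·3.9e-09 = 1 + j0.002485.
Step 4 — H = 1 - j0.002485.
Step 5 — Magnitude: |H| = 1 (-0.0 dB); phase: φ = -0.1°.

|H| = 1 (-0.0 dB), φ = -0.1°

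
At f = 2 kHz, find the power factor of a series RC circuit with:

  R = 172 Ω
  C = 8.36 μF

Step 1 — Angular frequency: ω = 2π·f = 2π·2000 = 1.257e+04 rad/s.
Step 2 — Component impedances:
  R: Z = R = 172 Ω
  C: Z = 1/(jωC) = -j/(ω·C) = 0 - j9.519 Ω
Step 3 — Series combination: Z_total = R + C = 172 - j9.519 Ω = 172.3∠-3.2° Ω.
Step 4 — Power factor: PF = cos(φ) = Re(Z)/|Z| = 172/172.26 = 0.9985.
Step 5 — Type: Im(Z) = -9.519 ⇒ leading (phase φ = -3.2°).

PF = 0.9985 (leading, φ = -3.2°)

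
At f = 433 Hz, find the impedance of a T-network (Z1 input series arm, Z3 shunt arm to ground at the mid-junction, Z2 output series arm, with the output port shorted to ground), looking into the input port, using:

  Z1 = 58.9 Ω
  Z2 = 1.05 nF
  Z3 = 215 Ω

Step 1 — Angular frequency: ω = 2π·f = 2π·433 = 2721 rad/s.
Step 2 — Component impedances:
  Z1: Z = R = 58.9 Ω
  Z2: Z = 1/(jωC) = -j/(ω·C) = 0 - j3.501e+05 Ω
  Z3: Z = R = 215 Ω
Step 3 — With the output port shorted to ground, the output series arm Z2 runs from the junction to ground; the shunt arm Z3 also runs from the junction to ground. They appear in parallel: Z3 || Z2 = 215 - j0.132 Ω.
Step 4 — Series with input arm Z1: Z_in = Z1 + (Z3 || Z2) = 273.9 - j0.132 Ω = 273.9∠-0.0° Ω.

Z = 273.9 - j0.132 Ω = 273.9∠-0.0° Ω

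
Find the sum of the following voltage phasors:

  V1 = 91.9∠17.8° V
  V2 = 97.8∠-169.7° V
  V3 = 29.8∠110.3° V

Step 1 — Convert each phasor to rectangular form:
  V1 = 91.9·(cos(17.8°) + j·sin(17.8°)) = 87.5 + j28.09 V
  V2 = 97.8·(cos(-169.7°) + j·sin(-169.7°)) = -96.22 - j17.49 V
  V3 = 29.8·(cos(110.3°) + j·sin(110.3°)) = -10.34 + j27.95 V
Step 2 — Sum components: V_total = -19.06 + j38.56 V.
Step 3 — Convert to polar: |V_total| = 43.01 V, ∠V_total = 116.3°.

V_total = 43.01∠116.3° V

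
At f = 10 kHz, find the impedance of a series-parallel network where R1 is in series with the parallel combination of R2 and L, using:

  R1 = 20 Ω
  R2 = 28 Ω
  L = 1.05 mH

Step 1 — Angular frequency: ω = 2π·f = 2π·1e+04 = 6.283e+04 rad/s.
Step 2 — Component impedances:
  R1: Z = R = 20 Ω
  R2: Z = R = 28 Ω
  L: Z = jωL = j·6.283e+04·0.00105 = 0 + j65.97 Ω
Step 3 — Parallel branch: R2 || L = 1/(1/R2 + 1/L) = 23.73 + j10.07 Ω.
Step 4 — Series with R1: Z_total = R1 + (R2 || L) = 43.73 + j10.07 Ω = 44.87∠13.0° Ω.

Z = 43.73 + j10.07 Ω = 44.87∠13.0° Ω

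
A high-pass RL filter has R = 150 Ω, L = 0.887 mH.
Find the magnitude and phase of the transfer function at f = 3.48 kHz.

Step 1 — Angular frequency: ω = 2π·3480 = 2.187e+04 rad/s.
Step 2 — Transfer function: H(jω) = jωL/(R + jωL).
Step 3 — Numerator jωL = j·19.39; denominator R + jωL = 150 + j19.39.
Step 4 — H = 0.01644 + j0.1272.
Step 5 — Magnitude: |H| = 0.1282 (-17.8 dB); phase: φ = 82.6°.

|H| = 0.1282 (-17.8 dB), φ = 82.6°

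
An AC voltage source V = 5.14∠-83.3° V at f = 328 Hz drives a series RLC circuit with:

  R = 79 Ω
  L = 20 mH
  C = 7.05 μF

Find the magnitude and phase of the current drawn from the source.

Step 1 — Angular frequency: ω = 2π·f = 2π·328 = 2061 rad/s.
Step 2 — Component impedances:
  R: Z = R = 79 Ω
  L: Z = jωL = j·2061·0.02 = 0 + j41.22 Ω
  C: Z = 1/(jωC) = -j/(ω·C) = 0 - j68.83 Ω
Step 3 — Series combination: Z_total = R + L + C = 79 - j27.61 Ω = 83.69∠-19.3° Ω.
Step 4 — Source phasor: V = 5.14∠-83.3° V = 0.5997 - j5.105 V.
Step 5 — Ohm's law: I = V / Z_total = (0.5997 - j5.105) / (79 - j27.61) = 0.02689 - j0.05522 A.
Step 6 — Convert to polar: |I| = 0.06142 A, ∠I = -64.0°.

I = 0.06142∠-64.0° A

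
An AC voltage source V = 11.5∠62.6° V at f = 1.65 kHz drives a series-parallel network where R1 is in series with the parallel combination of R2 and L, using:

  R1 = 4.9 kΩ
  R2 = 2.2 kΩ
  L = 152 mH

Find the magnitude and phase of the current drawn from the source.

Step 1 — Angular frequency: ω = 2π·f = 2π·1650 = 1.037e+04 rad/s.
Step 2 — Component impedances:
  R1: Z = R = 4900 Ω
  R2: Z = R = 2200 Ω
  L: Z = jωL = j·1.037e+04·0.152 = 0 + j1576 Ω
Step 3 — Parallel branch: R2 || L = 1/(1/R2 + 1/L) = 746 + j1041 Ω.
Step 4 — Series with R1: Z_total = R1 + (R2 || L) = 5646 + j1041 Ω = 5741∠10.5° Ω.
Step 5 — Source phasor: V = 11.5∠62.6° V = 5.292 + j10.21 V.
Step 6 — Ohm's law: I = V / Z_total = (5.292 + j10.21) / (5646 + j1041) = 0.001229 + j0.001582 A.
Step 7 — Convert to polar: |I| = 0.002003 A, ∠I = 52.1°.

I = 0.002003∠52.1° A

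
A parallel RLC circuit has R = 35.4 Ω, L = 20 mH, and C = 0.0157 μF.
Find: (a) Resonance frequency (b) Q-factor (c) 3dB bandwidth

Step 1 — Resonance: ω₀ = 1/√(LC) = 1/√(0.02·1.57e-08) = 5.643e+04 rad/s.
Step 2 — f₀ = ω₀/(2π) = 8982 Hz.
Step 3 — Parallel Q: Q = R/(ω₀L) = 35.4/(5.643e+04·0.02) = 0.03136.
Step 4 — Bandwidth: Δω = ω₀/Q = 1.799e+06 rad/s; BW = Δω/(2π) = 2.864e+05 Hz.

(a) f₀ = 8982 Hz  (b) Q = 0.03136  (c) BW = 2.864e+05 Hz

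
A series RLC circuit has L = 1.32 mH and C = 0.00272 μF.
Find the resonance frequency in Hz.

Step 1 — Resonance condition Im(Z)=0 gives ω₀ = 1/√(LC).
Step 2 — ω₀ = 1/√(0.00132·2.72e-09) = 5.278e+05 rad/s.
Step 3 — f₀ = ω₀/(2π) = 8.399e+04 Hz.

f₀ = 8.399e+04 Hz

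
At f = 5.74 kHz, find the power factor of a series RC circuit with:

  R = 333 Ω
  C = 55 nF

Step 1 — Angular frequency: ω = 2π·f = 2π·5740 = 3.607e+04 rad/s.
Step 2 — Component impedances:
  R: Z = R = 333 Ω
  C: Z = 1/(jωC) = -j/(ω·C) = 0 - j504.1 Ω
Step 3 — Series combination: Z_total = R + C = 333 - j504.1 Ω = 604.2∠-56.6° Ω.
Step 4 — Power factor: PF = cos(φ) = Re(Z)/|Z| = 333/604.19 = 0.5512.
Step 5 — Type: Im(Z) = -504.1 ⇒ leading (phase φ = -56.6°).

PF = 0.5512 (leading, φ = -56.6°)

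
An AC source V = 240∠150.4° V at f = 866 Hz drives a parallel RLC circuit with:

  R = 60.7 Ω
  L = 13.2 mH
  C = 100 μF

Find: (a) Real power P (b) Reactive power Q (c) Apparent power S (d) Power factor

Step 1 — Angular frequency: ω = 2π·f = 2π·866 = 5441 rad/s.
Step 2 — Component impedances:
  R: Z = R = 60.7 Ω
  L: Z = jωL = j·5441·0.0132 = 0 + j71.82 Ω
  C: Z = 1/(jωC) = -j/(ω·C) = 0 - j1.838 Ω
Step 3 — Parallel combination: 1/Z_total = 1/R + 1/L + 1/C; Z_total = 0.05855 - j1.884 Ω = 1.885∠-88.2° Ω.
Step 4 — Source phasor: V = 240∠150.4° V = -208.7 + j118.5 V.
Step 5 — Current: I = V / Z = -66.29 - j108.7 A = 127.3∠-121.4° A.
Step 6 — Complex power: S = V·I* = 948.9 - j3.054e+04 VA.
Step 7 — Real power: P = Re(S) = 948.9 W.
Step 8 — Reactive power: Q = Im(S) = -3.054e+04 VAR.
Step 9 — Apparent power: |S| = 3.055e+04 VA.
Step 10 — Power factor: PF = P/|S| = 0.03106 (leading).

(a) P = 948.9 W  (b) Q = -3.054e+04 VAR  (c) S = 3.055e+04 VA  (d) PF = 0.03106 (leading)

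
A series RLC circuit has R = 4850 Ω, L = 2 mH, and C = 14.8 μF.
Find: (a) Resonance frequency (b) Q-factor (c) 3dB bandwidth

Step 1 — Resonance: ω₀ = 1/√(LC) = 1/√(0.002·1.48e-05) = 5812 rad/s.
Step 2 — f₀ = ω₀/(2π) = 925.1 Hz.
Step 3 — Series Q: Q = ω₀L/R = 5812·0.002/4850 = 0.002397.
Step 4 — Bandwidth: Δω = ω₀/Q = 2.425e+06 rad/s; BW = Δω/(2π) = 3.86e+05 Hz.

(a) f₀ = 925.1 Hz  (b) Q = 0.002397  (c) BW = 3.86e+05 Hz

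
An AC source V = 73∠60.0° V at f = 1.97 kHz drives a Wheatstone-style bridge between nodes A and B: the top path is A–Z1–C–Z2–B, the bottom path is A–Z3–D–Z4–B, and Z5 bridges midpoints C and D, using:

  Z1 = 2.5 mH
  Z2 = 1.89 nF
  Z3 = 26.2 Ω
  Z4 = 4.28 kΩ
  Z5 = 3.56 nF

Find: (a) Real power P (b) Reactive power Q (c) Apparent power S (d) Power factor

Step 1 — Angular frequency: ω = 2π·f = 2π·1970 = 1.238e+04 rad/s.
Step 2 — Component impedances:
  Z1: Z = jωL = j·1.238e+04·0.0025 = 0 + j30.94 Ω
  Z2: Z = 1/(jωC) = -j/(ω·C) = 0 - j4.275e+04 Ω
  Z3: Z = R = 26.2 Ω
  Z4: Z = R = 4280 Ω
  Z5: Z = 1/(jωC) = -j/(ω·C) = 0 - j2.269e+04 Ω
Step 3 — Bridge requires nodal analysis (the Z5 bridge couples midpoints C and D, so the two paths cannot be reduced to a simple series/parallel combination). Setting node B to ground and injecting 1 A at node A, the 3-node admittance system at A, C, D solves to V_A = Z_AB = 4263 - j429.8 Ω = 4284∠-5.8° Ω.
Step 4 — Source phasor: V = 73∠60.0° V = 36.5 + j63.22 V.
Step 5 — Current: I = V / Z = 0.006996 + j0.01554 A = 0.01704∠65.8° A.
Step 6 — Complex power: S = V·I* = 1.238 - j0.1248 VA.
Step 7 — Real power: P = Re(S) = 1.238 W.
Step 8 — Reactive power: Q = Im(S) = -0.1248 VAR.
Step 9 — Apparent power: |S| = 1.244 VA.
Step 10 — Power factor: PF = P/|S| = 0.995 (leading).

(a) P = 1.238 W  (b) Q = -0.1248 VAR  (c) S = 1.244 VA  (d) PF = 0.995 (leading)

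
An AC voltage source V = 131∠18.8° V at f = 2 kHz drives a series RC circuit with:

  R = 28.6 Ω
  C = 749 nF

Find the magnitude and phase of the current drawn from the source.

Step 1 — Angular frequency: ω = 2π·f = 2π·2000 = 1.257e+04 rad/s.
Step 2 — Component impedances:
  R: Z = R = 28.6 Ω
  C: Z = 1/(jωC) = -j/(ω·C) = 0 - j106.2 Ω
Step 3 — Series combination: Z_total = R + C = 28.6 - j106.2 Ω = 110∠-74.9° Ω.
Step 4 — Source phasor: V = 131∠18.8° V = 124 + j42.22 V.
Step 5 — Ohm's law: I = V / Z_total = (124 + j42.22) / (28.6 - j106.2) = -0.07753 + j1.188 A.
Step 6 — Convert to polar: |I| = 1.191 A, ∠I = 93.7°.

I = 1.191∠93.7° A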